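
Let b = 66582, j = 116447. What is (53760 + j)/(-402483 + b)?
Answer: -170207/335901 ≈ -0.50672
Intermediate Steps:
(53760 + j)/(-402483 + b) = (53760 + 116447)/(-402483 + 66582) = 170207/(-335901) = 170207*(-1/335901) = -170207/335901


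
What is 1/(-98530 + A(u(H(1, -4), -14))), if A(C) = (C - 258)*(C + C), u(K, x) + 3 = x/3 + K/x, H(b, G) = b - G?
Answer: -882/83138159 ≈ -1.0609e-5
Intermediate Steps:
u(K, x) = -3 + x/3 + K/x (u(K, x) = -3 + (x/3 + K/x) = -3 + x/3 + K/x)
A(C) = 2*C*(-258 + C) (A(C) = (-258 + C)*(2*C) = 2*C*(-258 + C))
1/(-98530 + A(u(H(1, -4), -14))) = 1/(-98530 + 2*(-3 + (⅓)*(-14) + (1 - 1*(-4))/(-14))*(-258 + (-3 + (⅓)*(-14) + (1 - 1*(-4))/(-14)))) = 1/(-98530 + 2*(-3 - 14/3 + (1 + 4)*(-1/14))*(-258 + (-3 - 14/3 + (1 + 4)*(-1/14)))) = 1/(-98530 + 2*(-3 - 14/3 + 5*(-1/14))*(-258 + (-3 - 14/3 + 5*(-1/14)))) = 1/(-98530 + 2*(-3 - 14/3 - 5/14)*(-258 + (-3 - 14/3 - 5/14))) = 1/(-98530 + 2*(-337/42)*(-258 - 337/42)) = 1/(-98530 + 2*(-337/42)*(-11173/42)) = 1/(-98530 + 3765301/882) = 1/(-83138159/882) = -882/83138159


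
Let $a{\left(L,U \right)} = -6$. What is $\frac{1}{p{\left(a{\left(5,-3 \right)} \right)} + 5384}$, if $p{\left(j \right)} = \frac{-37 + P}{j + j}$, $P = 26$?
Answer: $\frac{12}{64619} \approx 0.0001857$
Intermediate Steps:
$p{\left(j \right)} = - \frac{11}{2 j}$ ($p{\left(j \right)} = \frac{-37 + 26}{j + j} = - \frac{11}{2 j}$)
$\frac{1}{p{\left(a{\left(5,-3 \right)} \right)} + 5384} = \frac{1}{- \frac{11}{2 \left(-6\right)} + 5384} = \frac{1}{\left(- \frac{11}{2}\right) \left(- \frac{1}{6}\right) + 5384} = \frac{1}{\frac{11}{12} + 5384} = \frac{1}{\frac{64619}{12}} = \frac{12}{64619}$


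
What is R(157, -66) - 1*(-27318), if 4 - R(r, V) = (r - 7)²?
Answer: 4822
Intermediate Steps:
R(r, V) = 4 - (-7 + r)² (R(r, V) = 4 - (r - 7)² = 4 - (-7 + r)²)
R(157, -66) - 1*(-27318) = (4 - (-7 + 157)²) - 1*(-27318) = (4 - 1*150²) + 27318 = (4 - 1*22500) + 27318 = (4 - 22500) + 27318 = -22496 + 27318 = 4822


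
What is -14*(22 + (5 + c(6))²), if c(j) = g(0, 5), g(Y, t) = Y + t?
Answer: -1708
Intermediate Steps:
c(j) = 5 (c(j) = 0 + 5 = 5)
-14*(22 + (5 + c(6))²) = -14*(22 + (5 + 5)²) = -14*(22 + 10²) = -14*(22 + 100) = -14*122 = -1708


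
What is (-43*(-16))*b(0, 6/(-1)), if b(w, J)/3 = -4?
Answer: -8256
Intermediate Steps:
b(w, J) = -12 (b(w, J) = 3*(-4) = -12)
(-43*(-16))*b(0, 6/(-1)) = -43*(-16)*(-12) = 688*(-12) = -8256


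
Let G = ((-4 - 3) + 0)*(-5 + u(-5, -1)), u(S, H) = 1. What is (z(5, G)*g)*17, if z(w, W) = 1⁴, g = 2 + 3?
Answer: 85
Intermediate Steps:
g = 5
G = 28 (G = ((-4 - 3) + 0)*(-5 + 1) = (-7 + 0)*(-4) = -7*(-4) = 28)
z(w, W) = 1
(z(5, G)*g)*17 = (1*5)*17 = 5*17 = 85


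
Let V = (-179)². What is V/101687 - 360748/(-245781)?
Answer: 44558450897/24992732547 ≈ 1.7829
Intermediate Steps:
V = 32041
V/101687 - 360748/(-245781) = 32041/101687 - 360748/(-245781) = 32041*(1/101687) - 360748*(-1/245781) = 32041/101687 + 360748/245781 = 44558450897/24992732547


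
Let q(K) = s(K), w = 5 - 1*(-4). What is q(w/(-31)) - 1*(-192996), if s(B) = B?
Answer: 5982867/31 ≈ 1.9300e+5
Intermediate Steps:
w = 9 (w = 5 + 4 = 9)
q(K) = K
q(w/(-31)) - 1*(-192996) = 9/(-31) - 1*(-192996) = -1/31*9 + 192996 = -9/31 + 192996 = 5982867/31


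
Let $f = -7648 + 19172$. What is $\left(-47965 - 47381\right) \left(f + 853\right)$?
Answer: $-1180097442$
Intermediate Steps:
$f = 11524$
$\left(-47965 - 47381\right) \left(f + 853\right) = \left(-47965 - 47381\right) \left(11524 + 853\right) = \left(-95346\right) 12377 = -1180097442$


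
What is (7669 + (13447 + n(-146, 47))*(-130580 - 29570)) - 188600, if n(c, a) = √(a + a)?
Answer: -2153717981 - 160150*√94 ≈ -2.1553e+9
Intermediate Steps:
n(c, a) = √2*√a (n(c, a) = √(2*a) = √2*√a)
(7669 + (13447 + n(-146, 47))*(-130580 - 29570)) - 188600 = (7669 + (13447 + √2*√47)*(-130580 - 29570)) - 188600 = (7669 + (13447 + √94)*(-160150)) - 188600 = (7669 + (-2153537050 - 160150*√94)) - 188600 = (-2153529381 - 160150*√94) - 188600 = -2153717981 - 160150*√94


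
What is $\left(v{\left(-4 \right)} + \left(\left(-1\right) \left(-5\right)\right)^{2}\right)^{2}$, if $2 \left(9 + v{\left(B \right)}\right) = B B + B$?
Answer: $484$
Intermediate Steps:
$v{\left(B \right)} = -9 + \frac{B}{2} + \frac{B^{2}}{2}$ ($v{\left(B \right)} = -9 + \frac{B B + B}{2} = -9 + \frac{B^{2} + B}{2} = -9 + \frac{B + B^{2}}{2} = -9 + \left(\frac{B}{2} + \frac{B^{2}}{2}\right) = -9 + \frac{B}{2} + \frac{B^{2}}{2}$)
$\left(v{\left(-4 \right)} + \left(\left(-1\right) \left(-5\right)\right)^{2}\right)^{2} = \left(\left(-9 + \frac{1}{2} \left(-4\right) + \frac{\left(-4\right)^{2}}{2}\right) + \left(\left(-1\right) \left(-5\right)\right)^{2}\right)^{2} = \left(\left(-9 - 2 + \frac{1}{2} \cdot 16\right) + 5^{2}\right)^{2} = \left(\left(-9 - 2 + 8\right) + 25\right)^{2} = \left(-3 + 25\right)^{2} = 22^{2} = 484$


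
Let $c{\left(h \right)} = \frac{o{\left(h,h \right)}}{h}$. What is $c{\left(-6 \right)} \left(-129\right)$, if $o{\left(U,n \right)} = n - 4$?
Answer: $-215$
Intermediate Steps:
$o{\left(U,n \right)} = -4 + n$
$c{\left(h \right)} = \frac{-4 + h}{h}$
$c{\left(-6 \right)} \left(-129\right) = \frac{-4 - 6}{-6} \left(-129\right) = \left(- \frac{1}{6}\right) \left(-10\right) \left(-129\right) = \frac{5}{3} \left(-129\right) = -215$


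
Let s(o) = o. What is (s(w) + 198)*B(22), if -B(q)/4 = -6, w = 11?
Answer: 5016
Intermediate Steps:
B(q) = 24 (B(q) = -4*(-6) = 24)
(s(w) + 198)*B(22) = (11 + 198)*24 = 209*24 = 5016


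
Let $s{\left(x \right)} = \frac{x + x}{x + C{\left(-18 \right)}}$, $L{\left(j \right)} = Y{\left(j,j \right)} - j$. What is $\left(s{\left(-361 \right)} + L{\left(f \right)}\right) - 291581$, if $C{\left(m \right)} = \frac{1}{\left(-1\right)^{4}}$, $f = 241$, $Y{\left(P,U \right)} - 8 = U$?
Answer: $- \frac{52482779}{180} \approx -2.9157 \cdot 10^{5}$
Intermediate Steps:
$Y{\left(P,U \right)} = 8 + U$
$C{\left(m \right)} = 1$ ($C{\left(m \right)} = 1^{-1} = 1$)
$L{\left(j \right)} = 8$ ($L{\left(j \right)} = \left(8 + j\right) - j = 8$)
$s{\left(x \right)} = \frac{2 x}{1 + x}$ ($s{\left(x \right)} = \frac{x + x}{x + 1} = \frac{2 x}{1 + x}$)
$\left(s{\left(-361 \right)} + L{\left(f \right)}\right) - 291581 = \left(2 \left(-361\right) \frac{1}{1 - 361} + 8\right) - 291581 = \left(2 \left(-361\right) \frac{1}{-360} + 8\right) - 291581 = \left(2 \left(-361\right) \left(- \frac{1}{360}\right) + 8\right) - 291581 = \left(\frac{361}{180} + 8\right) - 291581 = \frac{1801}{180} - 291581 = - \frac{52482779}{180}$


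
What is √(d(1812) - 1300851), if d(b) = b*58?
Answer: I*√1195755 ≈ 1093.5*I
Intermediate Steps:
d(b) = 58*b
√(d(1812) - 1300851) = √(58*1812 - 1300851) = √(105096 - 1300851) = √(-1195755) = I*√1195755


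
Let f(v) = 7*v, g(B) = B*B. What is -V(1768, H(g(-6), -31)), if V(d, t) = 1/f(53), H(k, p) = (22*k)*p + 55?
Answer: -1/371 ≈ -0.0026954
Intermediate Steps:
g(B) = B²
H(k, p) = 55 + 22*k*p (H(k, p) = 22*k*p + 55 = 55 + 22*k*p)
V(d, t) = 1/371 (V(d, t) = 1/(7*53) = 1/371)
-V(1768, H(g(-6), -31)) = -1*1/371 = -1/371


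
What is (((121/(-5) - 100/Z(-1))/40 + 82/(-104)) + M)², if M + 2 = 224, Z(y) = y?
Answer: 336489325929/6760000 ≈ 49777.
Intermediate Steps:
M = 222 (M = -2 + 224 = 222)
(((121/(-5) - 100/Z(-1))/40 + 82/(-104)) + M)² = (((121/(-5) - 100/(-1))/40 + 82/(-104)) + 222)² = (((121*(-⅕) - 100*(-1))*(1/40) + 82*(-1/104)) + 222)² = (((-121/5 + 100)*(1/40) - 41/52) + 222)² = (((379/5)*(1/40) - 41/52) + 222)² = ((379/200 - 41/52) + 222)² = (2877/2600 + 222)² = (580077/2600)² = 336489325929/6760000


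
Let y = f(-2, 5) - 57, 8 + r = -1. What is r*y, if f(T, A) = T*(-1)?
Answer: 495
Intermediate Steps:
r = -9 (r = -8 - 1 = -9)
f(T, A) = -T
y = -55 (y = -1*(-2) - 57 = 2 - 57 = -55)
r*y = -9*(-55) = 495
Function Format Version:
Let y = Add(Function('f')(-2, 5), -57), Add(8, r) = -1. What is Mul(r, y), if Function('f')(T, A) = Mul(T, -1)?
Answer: 495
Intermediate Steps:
r = -9 (r = Add(-8, -1) = -9)
Function('f')(T, A) = Mul(-1, T)
y = -55 (y = Add(Mul(-1, -2), -57) = Add(2, -57) = -55)
Mul(r, y) = Mul(-9, -55) = 495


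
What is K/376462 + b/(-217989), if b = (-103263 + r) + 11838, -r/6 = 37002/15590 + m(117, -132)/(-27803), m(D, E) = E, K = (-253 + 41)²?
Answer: 1597284282257112751/2964232421564995905 ≈ 0.53885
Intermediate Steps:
K = 44944 (K = (-212)² = 44944)
r = -3092473458/216724385 (r = -6*(37002/15590 - 132/(-27803)) = -6*(37002*(1/15590) - 132*(-1/27803)) = -6*(18501/7795 + 132/27803) = -6*515412243/216724385 = -3092473458/216724385 ≈ -14.269)
b = -19817119372083/216724385 (b = (-103263 - 3092473458/216724385) + 11838 = -22382702641713/216724385 + 11838 = -19817119372083/216724385 ≈ -91439.)
K/376462 + b/(-217989) = 44944/376462 - 19817119372083/216724385/(-217989) = 44944*(1/376462) - 19817119372083/216724385*(-1/217989) = 22472/188231 + 6605706457361/15747843987255 = 1597284282257112751/2964232421564995905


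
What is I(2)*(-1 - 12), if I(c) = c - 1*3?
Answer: 13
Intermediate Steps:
I(c) = -3 + c (I(c) = c - 3 = -3 + c)
I(2)*(-1 - 12) = (-3 + 2)*(-1 - 12) = -1*(-13) = 13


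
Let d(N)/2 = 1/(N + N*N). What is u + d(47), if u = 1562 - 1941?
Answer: -427511/1128 ≈ -379.00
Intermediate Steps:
u = -379
d(N) = 2/(N + N**2) (d(N) = 2/(N + N*N) = 2/(N + N**2))
u + d(47) = -379 + 2/(47*(1 + 47)) = -379 + 2*(1/47)/48 = -379 + 2*(1/47)*(1/48) = -379 + 1/1128 = -427511/1128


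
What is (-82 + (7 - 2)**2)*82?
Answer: -4674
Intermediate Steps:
(-82 + (7 - 2)**2)*82 = (-82 + 5**2)*82 = (-82 + 25)*82 = -57*82 = -4674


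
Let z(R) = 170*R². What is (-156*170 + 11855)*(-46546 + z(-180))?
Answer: -80092222910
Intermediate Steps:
(-156*170 + 11855)*(-46546 + z(-180)) = (-156*170 + 11855)*(-46546 + 170*(-180)²) = (-26520 + 11855)*(-46546 + 170*32400) = -14665*(-46546 + 5508000) = -14665*5461454 = -80092222910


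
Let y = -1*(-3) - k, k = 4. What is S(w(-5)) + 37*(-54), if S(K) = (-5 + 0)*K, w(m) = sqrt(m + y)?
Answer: -1998 - 5*I*sqrt(6) ≈ -1998.0 - 12.247*I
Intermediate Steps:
y = -1 (y = -1*(-3) - 1*4 = 3 - 4 = -1)
w(m) = sqrt(-1 + m) (w(m) = sqrt(m - 1) = sqrt(-1 + m))
S(K) = -5*K
S(w(-5)) + 37*(-54) = -5*sqrt(-1 - 5) + 37*(-54) = -5*I*sqrt(6) - 1998 = -1998 - 5*I*sqrt(6)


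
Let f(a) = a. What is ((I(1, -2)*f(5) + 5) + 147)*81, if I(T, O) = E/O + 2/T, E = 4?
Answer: 12312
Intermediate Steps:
I(T, O) = 2/T + 4/O (I(T, O) = 4/O + 2/T = 2/T + 4/O)
((I(1, -2)*f(5) + 5) + 147)*81 = (((2/1 + 4/(-2))*5 + 5) + 147)*81 = (((2*1 + 4*(-½))*5 + 5) + 147)*81 = (((2 - 2)*5 + 5) + 147)*81 = ((0*5 + 5) + 147)*81 = ((0 + 5) + 147)*81 = (5 + 147)*81 = 152*81 = 12312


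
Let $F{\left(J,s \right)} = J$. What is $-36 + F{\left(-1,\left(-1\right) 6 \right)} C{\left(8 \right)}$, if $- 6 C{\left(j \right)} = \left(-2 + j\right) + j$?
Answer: $- \frac{101}{3} \approx -33.667$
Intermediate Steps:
$C{\left(j \right)} = \frac{1}{3} - \frac{j}{3}$ ($C{\left(j \right)} = - \frac{\left(-2 + j\right) + j}{6} = - \frac{-2 + 2 j}{6} = \frac{1}{3} - \frac{j}{3}$)
$-36 + F{\left(-1,\left(-1\right) 6 \right)} C{\left(8 \right)} = -36 - \left(\frac{1}{3} - \frac{8}{3}\right) = -36 - - \frac{7}{3} = -36 + \frac{7}{3} = - \frac{101}{3}$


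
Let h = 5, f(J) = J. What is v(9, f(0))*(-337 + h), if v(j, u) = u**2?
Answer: 0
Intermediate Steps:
v(9, f(0))*(-337 + h) = 0**2*(-337 + 5) = 0*(-332) = 0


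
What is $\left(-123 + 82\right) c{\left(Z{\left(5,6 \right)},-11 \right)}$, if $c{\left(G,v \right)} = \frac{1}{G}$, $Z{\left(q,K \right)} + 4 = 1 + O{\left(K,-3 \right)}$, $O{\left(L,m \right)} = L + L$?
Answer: $- \frac{41}{9} \approx -4.5556$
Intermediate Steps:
$O{\left(L,m \right)} = 2 L$
$Z{\left(q,K \right)} = -3 + 2 K$ ($Z{\left(q,K \right)} = -4 + \left(1 + 2 K\right) = -3 + 2 K$)
$\left(-123 + 82\right) c{\left(Z{\left(5,6 \right)},-11 \right)} = \frac{-123 + 82}{-3 + 2 \cdot 6} = - \frac{41}{-3 + 12} = - \frac{41}{9}$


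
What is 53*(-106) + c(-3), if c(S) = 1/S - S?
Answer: -16846/3 ≈ -5615.3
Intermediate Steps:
53*(-106) + c(-3) = 53*(-106) + (1/(-3) - 1*(-3)) = -5618 + (-⅓ + 3) = -5618 + 8/3 = -16846/3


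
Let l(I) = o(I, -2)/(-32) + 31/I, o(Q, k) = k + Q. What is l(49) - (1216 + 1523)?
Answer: -4296063/1568 ≈ -2739.8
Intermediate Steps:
o(Q, k) = Q + k
l(I) = 1/16 + 31/I - I/32 (l(I) = (I - 2)/(-32) + 31/I = (-2 + I)*(-1/32) + 31/I = (1/16 - I/32) + 31/I = 1/16 + 31/I - I/32)
l(49) - (1216 + 1523) = (1/32)*(992 + 49*(2 - 1*49))/49 - (1216 + 1523) = (1/32)*(1/49)*(992 + 49*(2 - 49)) - 1*2739 = (1/32)*(1/49)*(992 + 49*(-47)) - 2739 = (1/32)*(1/49)*(992 - 2303) - 2739 = (1/32)*(1/49)*(-1311) - 2739 = -1311/1568 - 2739 = -4296063/1568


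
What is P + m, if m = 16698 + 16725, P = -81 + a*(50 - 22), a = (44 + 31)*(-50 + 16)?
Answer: -38058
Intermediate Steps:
a = -2550 (a = 75*(-34) = -2550)
P = -71481 (P = -81 - 2550*(50 - 22) = -81 - 2550*28 = -81 - 71400 = -71481)
m = 33423
P + m = -71481 + 33423 = -38058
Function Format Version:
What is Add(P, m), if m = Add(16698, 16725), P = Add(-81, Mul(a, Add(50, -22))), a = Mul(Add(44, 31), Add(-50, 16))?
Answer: -38058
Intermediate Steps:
a = -2550 (a = Mul(75, -34) = -2550)
P = -71481 (P = Add(-81, Mul(-2550, Add(50, -22))) = Add(-81, Mul(-2550, 28)) = Add(-81, -71400) = -71481)
m = 33423
Add(P, m) = Add(-71481, 33423) = -38058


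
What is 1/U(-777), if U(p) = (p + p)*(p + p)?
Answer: 1/2414916 ≈ 4.1409e-7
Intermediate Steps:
U(p) = 4*p² (U(p) = (2*p)*(2*p) = 4*p²)
1/U(-777) = 1/(4*(-777)²) = 1/(4*603729) = 1/2414916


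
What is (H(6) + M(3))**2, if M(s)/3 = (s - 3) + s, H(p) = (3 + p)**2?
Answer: 8100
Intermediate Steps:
M(s) = -9 + 6*s (M(s) = 3*((s - 3) + s) = 3*((-3 + s) + s) = 3*(-3 + 2*s) = -9 + 6*s)
(H(6) + M(3))**2 = ((3 + 6)**2 + (-9 + 6*3))**2 = (9**2 + (-9 + 18))**2 = (81 + 9)**2 = 90**2 = 8100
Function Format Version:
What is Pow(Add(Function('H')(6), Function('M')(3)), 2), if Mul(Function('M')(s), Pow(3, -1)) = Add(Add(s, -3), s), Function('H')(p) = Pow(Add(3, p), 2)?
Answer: 8100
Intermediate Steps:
Function('M')(s) = Add(-9, Mul(6, s)) (Function('M')(s) = Mul(3, Add(Add(s, -3), s)) = Mul(3, Add(Add(-3, s), s)) = Mul(3, Add(-3, Mul(2, s))) = Add(-9, Mul(6, s)))
Pow(Add(Function('H')(6), Function('M')(3)), 2) = Pow(Add(Pow(Add(3, 6), 2), Add(-9, Mul(6, 3))), 2) = Pow(Add(Pow(9, 2), Add(-9, 18)), 2) = Pow(Add(81, 9), 2) = Pow(90, 2) = 8100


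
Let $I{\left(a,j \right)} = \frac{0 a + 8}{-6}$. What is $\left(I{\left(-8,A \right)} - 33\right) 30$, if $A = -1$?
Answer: $-1030$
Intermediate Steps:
$I{\left(a,j \right)} = - \frac{4}{3}$ ($I{\left(a,j \right)} = \left(0 + 8\right) \left(- \frac{1}{6}\right) = 8 \left(- \frac{1}{6}\right) = - \frac{4}{3}$)
$\left(I{\left(-8,A \right)} - 33\right) 30 = \left(- \frac{4}{3} - 33\right) 30 = \left(- \frac{103}{3}\right) 30 = -1030$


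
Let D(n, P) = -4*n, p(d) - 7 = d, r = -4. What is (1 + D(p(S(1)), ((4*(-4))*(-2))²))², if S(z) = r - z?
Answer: 49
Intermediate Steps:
S(z) = -4 - z
p(d) = 7 + d
(1 + D(p(S(1)), ((4*(-4))*(-2))²))² = (1 - 4*(7 + (-4 - 1*1)))² = (1 - 4*(7 + (-4 - 1)))² = (1 - 4*(7 - 5))² = (1 - 4*2)² = (1 - 8)² = (-7)² = 49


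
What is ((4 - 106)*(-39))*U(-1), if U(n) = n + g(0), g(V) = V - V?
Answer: -3978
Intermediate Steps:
g(V) = 0
U(n) = n (U(n) = n + 0 = n)
((4 - 106)*(-39))*U(-1) = ((4 - 106)*(-39))*(-1) = -102*(-39)*(-1) = 3978*(-1) = -3978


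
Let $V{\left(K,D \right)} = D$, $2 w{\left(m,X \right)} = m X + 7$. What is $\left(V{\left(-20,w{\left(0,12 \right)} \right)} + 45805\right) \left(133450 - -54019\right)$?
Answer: $\frac{17175347373}{2} \approx 8.5877 \cdot 10^{9}$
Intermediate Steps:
$w{\left(m,X \right)} = \frac{7}{2} + \frac{X m}{2}$ ($w{\left(m,X \right)} = \frac{m X + 7}{2} = \frac{X m + 7}{2} = \frac{7 + X m}{2} = \frac{7}{2} + \frac{X m}{2}$)
$\left(V{\left(-20,w{\left(0,12 \right)} \right)} + 45805\right) \left(133450 - -54019\right) = \left(\left(\frac{7}{2} + \frac{1}{2} \cdot 12 \cdot 0\right) + 45805\right) \left(133450 - -54019\right) = \left(\left(\frac{7}{2} + 0\right) + 45805\right) \left(133450 + 54019\right) = \left(\frac{7}{2} + 45805\right) 187469 = \frac{91617}{2} \cdot 187469 = \frac{17175347373}{2}$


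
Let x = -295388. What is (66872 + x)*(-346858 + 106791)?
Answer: 54859150572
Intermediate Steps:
(66872 + x)*(-346858 + 106791) = (66872 - 295388)*(-346858 + 106791) = -228516*(-240067) = 54859150572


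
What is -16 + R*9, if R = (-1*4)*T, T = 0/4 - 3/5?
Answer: 28/5 ≈ 5.6000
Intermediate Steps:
T = -3/5 (T = 0*(1/4) - 3*1/5 = 0 - 3/5 = -3/5 ≈ -0.60000)
R = 12/5 (R = -1*4*(-3/5) = -4*(-3/5) = 12/5 ≈ 2.4000)
-16 + R*9 = -16 + (12/5)*9 = -16 + 108/5 = 28/5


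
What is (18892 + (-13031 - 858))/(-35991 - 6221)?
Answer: -5003/42212 ≈ -0.11852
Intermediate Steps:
(18892 + (-13031 - 858))/(-35991 - 6221) = (18892 - 13889)/(-42212) = 5003*(-1/42212) = -5003/42212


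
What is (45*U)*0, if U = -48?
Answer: 0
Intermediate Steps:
(45*U)*0 = (45*(-48))*0 = -2160*0 = 0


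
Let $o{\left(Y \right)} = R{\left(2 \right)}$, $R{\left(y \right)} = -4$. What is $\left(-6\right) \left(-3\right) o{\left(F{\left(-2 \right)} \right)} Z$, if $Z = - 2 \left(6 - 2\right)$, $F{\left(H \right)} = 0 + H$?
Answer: $576$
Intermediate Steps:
$F{\left(H \right)} = H$
$o{\left(Y \right)} = -4$
$Z = -8$ ($Z = \left(-2\right) 4 = -8$)
$\left(-6\right) \left(-3\right) o{\left(F{\left(-2 \right)} \right)} Z = \left(-6\right) \left(-3\right) \left(-4\right) \left(-8\right) = 18 \left(-4\right) \left(-8\right) = \left(-72\right) \left(-8\right) = 576$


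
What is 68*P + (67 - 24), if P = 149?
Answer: 10175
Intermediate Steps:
68*P + (67 - 24) = 68*149 + (67 - 24) = 10132 + 43 = 10175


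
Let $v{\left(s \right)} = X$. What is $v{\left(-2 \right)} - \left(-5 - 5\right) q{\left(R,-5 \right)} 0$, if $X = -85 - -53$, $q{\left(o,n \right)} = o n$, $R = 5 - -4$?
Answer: $-32$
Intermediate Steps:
$R = 9$ ($R = 5 + 4 = 9$)
$q{\left(o,n \right)} = n o$
$X = -32$ ($X = -85 + 53 = -32$)
$v{\left(s \right)} = -32$
$v{\left(-2 \right)} - \left(-5 - 5\right) q{\left(R,-5 \right)} 0 = -32 - \left(-5 - 5\right) \left(\left(-5\right) 9\right) 0 = -32 - \left(-5 - 5\right) \left(-45\right) 0 = -32 - \left(-10\right) \left(-45\right) 0 = -32 - 450 \cdot 0 = -32 - 0 = -32 + 0 = -32$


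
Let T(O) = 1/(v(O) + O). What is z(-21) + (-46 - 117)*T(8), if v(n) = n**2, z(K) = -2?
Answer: -307/72 ≈ -4.2639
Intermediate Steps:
T(O) = 1/(O + O**2) (T(O) = 1/(O**2 + O) = 1/(O + O**2))
z(-21) + (-46 - 117)*T(8) = -2 + (-46 - 117)*(1/(8*(1 + 8))) = -2 - 163/(8*9) = -2 - 163*1/72 = -2 - 163/72 = -307/72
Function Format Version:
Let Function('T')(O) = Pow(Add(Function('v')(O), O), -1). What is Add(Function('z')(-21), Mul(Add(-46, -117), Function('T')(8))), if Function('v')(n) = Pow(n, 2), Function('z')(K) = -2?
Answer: Rational(-307, 72) ≈ -4.2639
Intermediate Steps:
Function('T')(O) = Pow(Add(O, Pow(O, 2)), -1) (Function('T')(O) = Pow(Add(Pow(O, 2), O), -1) = Pow(Add(O, Pow(O, 2)), -1))
Add(Function('z')(-21), Mul(Add(-46, -117), Function('T')(8))) = Add(-2, Mul(Add(-46, -117), Mul(Pow(8, -1), Pow(Add(1, 8), -1)))) = Add(-2, Mul(-163, Mul(Rational(1, 8), Pow(9, -1)))) = Add(-2, Mul(-163, Mul(Rational(1, 8), Rational(1, 9)))) = Add(-2, Mul(-163, Rational(1, 72))) = Add(-2, Rational(-163, 72)) = Rational(-307, 72)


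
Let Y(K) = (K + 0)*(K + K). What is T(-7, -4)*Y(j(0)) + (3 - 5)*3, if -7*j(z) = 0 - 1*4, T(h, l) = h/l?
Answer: -34/7 ≈ -4.8571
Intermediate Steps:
j(z) = 4/7 (j(z) = -(0 - 1*4)/7 = -(0 - 4)/7 = -⅐*(-4) = 4/7)
Y(K) = 2*K² (Y(K) = K*(2*K) = 2*K²)
T(-7, -4)*Y(j(0)) + (3 - 5)*3 = (-7/(-4))*(2*(4/7)²) + (3 - 5)*3 = (-7*(-¼))*(2*(16/49)) - 2*3 = (7/4)*(32/49) - 6 = 8/7 - 6 = -34/7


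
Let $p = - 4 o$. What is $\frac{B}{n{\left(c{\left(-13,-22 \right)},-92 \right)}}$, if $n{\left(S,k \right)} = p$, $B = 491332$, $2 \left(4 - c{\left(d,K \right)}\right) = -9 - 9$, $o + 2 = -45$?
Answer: $\frac{122833}{47} \approx 2613.5$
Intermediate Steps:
$o = -47$ ($o = -2 - 45 = -47$)
$c{\left(d,K \right)} = 13$ ($c{\left(d,K \right)} = 4 - \frac{-9 - 9}{2} = 4 - -9 = 4 + 9 = 13$)
$p = 188$ ($p = \left(-4\right) \left(-47\right) = 188$)
$n{\left(S,k \right)} = 188$
$\frac{B}{n{\left(c{\left(-13,-22 \right)},-92 \right)}} = \frac{491332}{188} = 491332 \cdot \frac{1}{188} = \frac{122833}{47}$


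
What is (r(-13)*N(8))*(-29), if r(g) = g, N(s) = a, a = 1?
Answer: 377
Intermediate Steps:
N(s) = 1
(r(-13)*N(8))*(-29) = -13*1*(-29) = -13*(-29) = 377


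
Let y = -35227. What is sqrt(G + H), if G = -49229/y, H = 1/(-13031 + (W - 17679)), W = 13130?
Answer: sqrt(133985174327490345)/309645330 ≈ 1.1821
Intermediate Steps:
H = -1/17580 (H = 1/(-13031 + (13130 - 17679)) = 1/(-13031 - 4549) = 1/(-17580) = -1/17580 ≈ -5.6883e-5)
G = 49229/35227 (G = -49229/(-35227) = -49229*(-1/35227) = 49229/35227 ≈ 1.3975)
sqrt(G + H) = sqrt(49229/35227 - 1/17580) = sqrt(865410593/619290660) = sqrt(133985174327490345)/309645330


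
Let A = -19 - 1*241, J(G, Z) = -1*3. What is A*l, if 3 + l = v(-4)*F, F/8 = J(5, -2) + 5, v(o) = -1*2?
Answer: 9100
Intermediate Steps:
J(G, Z) = -3
v(o) = -2
A = -260 (A = -19 - 241 = -260)
F = 16 (F = 8*(-3 + 5) = 8*2 = 16)
l = -35 (l = -3 - 2*16 = -3 - 32 = -35)
A*l = -260*(-35) = 9100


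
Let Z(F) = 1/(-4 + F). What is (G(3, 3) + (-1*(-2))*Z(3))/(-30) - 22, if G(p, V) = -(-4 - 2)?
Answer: -332/15 ≈ -22.133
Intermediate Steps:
G(p, V) = 6 (G(p, V) = -1*(-6) = 6)
(G(3, 3) + (-1*(-2))*Z(3))/(-30) - 22 = (6 + (-1*(-2))/(-4 + 3))/(-30) - 22 = -(6 + 2/(-1))/30 - 22 = -(6 + 2*(-1))/30 - 22 = -(6 - 2)/30 - 22 = -1/30*4 - 22 = -2/15 - 22 = -332/15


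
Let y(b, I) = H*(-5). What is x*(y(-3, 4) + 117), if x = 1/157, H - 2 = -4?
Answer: 127/157 ≈ 0.80892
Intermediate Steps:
H = -2 (H = 2 - 4 = -2)
y(b, I) = 10 (y(b, I) = -2*(-5) = 10)
x = 1/157 ≈ 0.0063694
x*(y(-3, 4) + 117) = (10 + 117)/157 = (1/157)*127 = 127/157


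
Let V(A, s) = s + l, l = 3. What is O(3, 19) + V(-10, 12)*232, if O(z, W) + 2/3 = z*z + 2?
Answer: 10471/3 ≈ 3490.3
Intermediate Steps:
O(z, W) = 4/3 + z**2 (O(z, W) = -2/3 + (z*z + 2) = -2/3 + (z**2 + 2) = -2/3 + (2 + z**2) = 4/3 + z**2)
V(A, s) = 3 + s (V(A, s) = s + 3 = 3 + s)
O(3, 19) + V(-10, 12)*232 = (4/3 + 3**2) + (3 + 12)*232 = (4/3 + 9) + 15*232 = 31/3 + 3480 = 10471/3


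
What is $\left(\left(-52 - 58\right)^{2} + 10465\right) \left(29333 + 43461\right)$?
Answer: $1642596610$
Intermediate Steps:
$\left(\left(-52 - 58\right)^{2} + 10465\right) \left(29333 + 43461\right) = \left(\left(-110\right)^{2} + 10465\right) 72794 = \left(12100 + 10465\right) 72794 = 22565 \cdot 72794 = 1642596610$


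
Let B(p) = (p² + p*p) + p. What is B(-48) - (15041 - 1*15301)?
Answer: 4820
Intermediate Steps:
B(p) = p + 2*p² (B(p) = (p² + p²) + p = 2*p² + p = p + 2*p²)
B(-48) - (15041 - 1*15301) = -48*(1 + 2*(-48)) - (15041 - 1*15301) = -48*(1 - 96) - (15041 - 15301) = -48*(-95) - 1*(-260) = 4560 + 260 = 4820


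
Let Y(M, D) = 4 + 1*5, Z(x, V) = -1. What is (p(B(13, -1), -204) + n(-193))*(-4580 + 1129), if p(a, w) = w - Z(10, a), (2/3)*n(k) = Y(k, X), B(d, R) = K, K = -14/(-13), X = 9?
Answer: 1307929/2 ≈ 6.5396e+5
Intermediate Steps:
K = 14/13 (K = -14*(-1/13) = 14/13 ≈ 1.0769)
B(d, R) = 14/13
Y(M, D) = 9 (Y(M, D) = 4 + 5 = 9)
n(k) = 27/2 (n(k) = (3/2)*9 = 27/2)
p(a, w) = 1 + w (p(a, w) = w - 1*(-1) = w + 1 = 1 + w)
(p(B(13, -1), -204) + n(-193))*(-4580 + 1129) = ((1 - 204) + 27/2)*(-4580 + 1129) = (-203 + 27/2)*(-3451) = -379/2*(-3451) = 1307929/2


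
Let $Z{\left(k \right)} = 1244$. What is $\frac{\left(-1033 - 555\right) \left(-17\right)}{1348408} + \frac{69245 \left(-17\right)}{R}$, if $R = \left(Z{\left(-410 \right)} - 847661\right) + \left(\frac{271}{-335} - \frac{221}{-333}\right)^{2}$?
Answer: $\frac{5009380744495519705339}{3550780096745180907422} \approx 1.4108$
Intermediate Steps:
$R = - \frac{10533251350467161}{12444518025}$ ($R = \left(1244 - 847661\right) + \left(\frac{271}{-335} - \frac{221}{-333}\right)^{2} = -846417 + \left(271 \left(- \frac{1}{335}\right) - - \frac{221}{333}\right)^{2} = -846417 + \left(- \frac{271}{335} + \frac{221}{333}\right)^{2} = -846417 + \left(- \frac{16208}{111555}\right)^{2} = -846417 + \frac{262699264}{12444518025} = - \frac{10533251350467161}{12444518025} \approx -8.4642 \cdot 10^{5}$)
$\frac{\left(-1033 - 555\right) \left(-17\right)}{1348408} + \frac{69245 \left(-17\right)}{R} = \frac{\left(-1033 - 555\right) \left(-17\right)}{1348408} + \frac{69245 \left(-17\right)}{- \frac{10533251350467161}{12444518025}} = \left(-1588\right) \left(-17\right) \frac{1}{1348408} - - \frac{14649251060899125}{10533251350467161} = 26996 \cdot \frac{1}{1348408} + \frac{14649251060899125}{10533251350467161} = \frac{6749}{337102} + \frac{14649251060899125}{10533251350467161} = \frac{5009380744495519705339}{3550780096745180907422}$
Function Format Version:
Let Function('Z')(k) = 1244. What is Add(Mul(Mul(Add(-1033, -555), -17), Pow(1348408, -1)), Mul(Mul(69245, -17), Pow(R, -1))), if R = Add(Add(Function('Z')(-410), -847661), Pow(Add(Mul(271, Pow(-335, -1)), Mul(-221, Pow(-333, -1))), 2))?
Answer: Rational(5009380744495519705339, 3550780096745180907422) ≈ 1.4108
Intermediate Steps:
R = Rational(-10533251350467161, 12444518025) (R = Add(Add(1244, -847661), Pow(Add(Mul(271, Pow(-335, -1)), Mul(-221, Pow(-333, -1))), 2)) = Add(-846417, Pow(Add(Mul(271, Rational(-1, 335)), Mul(-221, Rational(-1, 333))), 2)) = Add(-846417, Pow(Add(Rational(-271, 335), Rational(221, 333)), 2)) = Add(-846417, Pow(Rational(-16208, 111555), 2)) = Add(-846417, Rational(262699264, 12444518025)) = Rational(-10533251350467161, 12444518025) ≈ -8.4642e+5)
Add(Mul(Mul(Add(-1033, -555), -17), Pow(1348408, -1)), Mul(Mul(69245, -17), Pow(R, -1))) = Add(Mul(Mul(Add(-1033, -555), -17), Pow(1348408, -1)), Mul(Mul(69245, -17), Pow(Rational(-10533251350467161, 12444518025), -1))) = Add(Mul(Mul(-1588, -17), Rational(1, 1348408)), Mul(-1177165, Rational(-12444518025, 10533251350467161))) = Add(Mul(26996, Rational(1, 1348408)), Rational(14649251060899125, 10533251350467161)) = Add(Rational(6749, 337102), Rational(14649251060899125, 10533251350467161)) = Rational(5009380744495519705339, 3550780096745180907422)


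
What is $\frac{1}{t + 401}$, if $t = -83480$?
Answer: $- \frac{1}{83079} \approx -1.2037 \cdot 10^{-5}$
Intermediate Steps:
$\frac{1}{t + 401} = \frac{1}{-83480 + 401} = \frac{1}{-83079} = - \frac{1}{83079}$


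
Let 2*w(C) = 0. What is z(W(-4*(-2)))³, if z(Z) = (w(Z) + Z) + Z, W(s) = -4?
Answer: -512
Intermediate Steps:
w(C) = 0 (w(C) = (½)*0 = 0)
z(Z) = 2*Z (z(Z) = (0 + Z) + Z = Z + Z = 2*Z)
z(W(-4*(-2)))³ = (2*(-4))³ = (-8)³ = -512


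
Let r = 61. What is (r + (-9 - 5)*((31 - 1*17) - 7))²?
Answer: 1369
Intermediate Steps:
(r + (-9 - 5)*((31 - 1*17) - 7))² = (61 + (-9 - 5)*((31 - 1*17) - 7))² = (61 - 14*((31 - 17) - 7))² = (61 - 14*(14 - 7))² = (61 - 14*7)² = (61 - 98)² = (-37)² = 1369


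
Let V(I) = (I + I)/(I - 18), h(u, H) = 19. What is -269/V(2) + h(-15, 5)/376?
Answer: 404595/376 ≈ 1076.1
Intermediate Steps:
V(I) = 2*I/(-18 + I) (V(I) = (2*I)/(-18 + I) = 2*I/(-18 + I))
-269/V(2) + h(-15, 5)/376 = -269/(2*2/(-18 + 2)) + 19/376 = -269/(2*2/(-16)) + 19*(1/376) = -269/(2*2*(-1/16)) + 19/376 = -269/(-¼) + 19/376 = -269*(-4) + 19/376 = 1076 + 19/376 = 404595/376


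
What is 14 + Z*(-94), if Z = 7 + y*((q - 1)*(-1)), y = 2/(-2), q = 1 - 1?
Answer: -550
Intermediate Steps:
q = 0
y = -1 (y = 2*(-½) = -1)
Z = 6 (Z = 7 - (0 - 1)*(-1) = 7 - (-1)*(-1) = 7 - 1*1 = 7 - 1 = 6)
14 + Z*(-94) = 14 + 6*(-94) = 14 - 564 = -550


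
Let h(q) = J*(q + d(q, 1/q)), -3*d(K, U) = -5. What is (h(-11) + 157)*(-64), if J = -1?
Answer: -31936/3 ≈ -10645.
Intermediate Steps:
d(K, U) = 5/3 (d(K, U) = -1/3*(-5) = 5/3)
h(q) = -5/3 - q (h(q) = -(q + 5/3) = -(5/3 + q) = -5/3 - q)
(h(-11) + 157)*(-64) = ((-5/3 - 1*(-11)) + 157)*(-64) = ((-5/3 + 11) + 157)*(-64) = (28/3 + 157)*(-64) = (499/3)*(-64) = -31936/3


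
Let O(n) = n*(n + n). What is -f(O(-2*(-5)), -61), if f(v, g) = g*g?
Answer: -3721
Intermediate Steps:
O(n) = 2*n² (O(n) = n*(2*n) = 2*n²)
f(v, g) = g²
-f(O(-2*(-5)), -61) = -1*(-61)² = -1*3721 = -3721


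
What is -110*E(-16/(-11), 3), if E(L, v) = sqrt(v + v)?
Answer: -110*sqrt(6) ≈ -269.44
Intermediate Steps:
E(L, v) = sqrt(2)*sqrt(v) (E(L, v) = sqrt(2*v) = sqrt(2)*sqrt(v))
-110*E(-16/(-11), 3) = -110*sqrt(2)*sqrt(3) = -110*sqrt(6)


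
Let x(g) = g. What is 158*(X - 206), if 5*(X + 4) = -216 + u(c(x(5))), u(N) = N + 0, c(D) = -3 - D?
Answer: -201292/5 ≈ -40258.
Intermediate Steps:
u(N) = N
X = -244/5 (X = -4 + (-216 + (-3 - 1*5))/5 = -4 + (-216 + (-3 - 5))/5 = -4 + (-216 - 8)/5 = -4 + (⅕)*(-224) = -4 - 224/5 = -244/5 ≈ -48.800)
158*(X - 206) = 158*(-244/5 - 206) = 158*(-1274/5) = -201292/5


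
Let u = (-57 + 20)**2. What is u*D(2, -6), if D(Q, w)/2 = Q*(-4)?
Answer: -21904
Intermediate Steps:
D(Q, w) = -8*Q (D(Q, w) = 2*(Q*(-4)) = 2*(-4*Q) = -8*Q)
u = 1369 (u = (-37)**2 = 1369)
u*D(2, -6) = 1369*(-8*2) = 1369*(-16) = -21904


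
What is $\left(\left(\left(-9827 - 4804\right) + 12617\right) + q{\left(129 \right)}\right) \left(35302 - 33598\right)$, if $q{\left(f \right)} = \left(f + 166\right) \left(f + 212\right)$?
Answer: $167982024$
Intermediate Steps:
$q{\left(f \right)} = \left(166 + f\right) \left(212 + f\right)$
$\left(\left(\left(-9827 - 4804\right) + 12617\right) + q{\left(129 \right)}\right) \left(35302 - 33598\right) = \left(\left(\left(-9827 - 4804\right) + 12617\right) + \left(35192 + 129^{2} + 378 \cdot 129\right)\right) \left(35302 - 33598\right) = \left(\left(-14631 + 12617\right) + \left(35192 + 16641 + 48762\right)\right) 1704 = \left(-2014 + 100595\right) 1704 = 98581 \cdot 1704 = 167982024$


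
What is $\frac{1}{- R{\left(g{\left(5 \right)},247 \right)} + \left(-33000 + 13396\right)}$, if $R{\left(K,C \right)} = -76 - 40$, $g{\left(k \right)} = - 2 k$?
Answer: $- \frac{1}{19488} \approx -5.1314 \cdot 10^{-5}$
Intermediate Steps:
$R{\left(K,C \right)} = -116$
$\frac{1}{- R{\left(g{\left(5 \right)},247 \right)} + \left(-33000 + 13396\right)} = \frac{1}{\left(-1\right) \left(-116\right) + \left(-33000 + 13396\right)} = \frac{1}{116 - 19604} = \frac{1}{-19488} = - \frac{1}{19488}$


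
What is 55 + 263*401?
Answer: 105518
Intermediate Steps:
55 + 263*401 = 55 + 105463 = 105518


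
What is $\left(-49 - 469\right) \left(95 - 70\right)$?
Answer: $-12950$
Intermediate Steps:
$\left(-49 - 469\right) \left(95 - 70\right) = \left(-518\right) 25 = -12950$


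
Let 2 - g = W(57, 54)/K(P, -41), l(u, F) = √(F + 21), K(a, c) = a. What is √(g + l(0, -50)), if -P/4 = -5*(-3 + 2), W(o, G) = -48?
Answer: √(-10 + 25*I*√29)/5 ≈ 1.5811 + 1.7029*I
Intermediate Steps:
P = -20 (P = -(-20)*(-3 + 2) = -(-20)*(-1) = -4*5 = -20)
l(u, F) = √(21 + F)
g = -⅖ (g = 2 - (-48)/(-20) = 2 - (-48)*(-1)/20 = 2 - 1*12/5 = 2 - 12/5 = -⅖ ≈ -0.40000)
√(g + l(0, -50)) = √(-⅖ + √(21 - 50)) = √(-⅖ + √(-29)) = √(-⅖ + I*√29)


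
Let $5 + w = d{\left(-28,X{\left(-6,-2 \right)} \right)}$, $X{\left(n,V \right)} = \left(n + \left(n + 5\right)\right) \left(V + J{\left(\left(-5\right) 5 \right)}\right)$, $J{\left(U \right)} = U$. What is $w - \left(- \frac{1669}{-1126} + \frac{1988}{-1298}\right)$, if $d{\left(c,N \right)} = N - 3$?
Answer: $\frac{132306157}{730774} \approx 181.05$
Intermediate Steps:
$X{\left(n,V \right)} = \left(-25 + V\right) \left(5 + 2 n\right)$ ($X{\left(n,V \right)} = \left(n + \left(n + 5\right)\right) \left(V - 25\right) = \left(n + \left(5 + n\right)\right) \left(V - 25\right) = \left(5 + 2 n\right) \left(-25 + V\right) = \left(-25 + V\right) \left(5 + 2 n\right)$)
$d{\left(c,N \right)} = -3 + N$ ($d{\left(c,N \right)} = N - 3 = -3 + N$)
$w = 181$ ($w = -5 + \left(-3 + \left(-125 - -300 + 5 \left(-2\right) + 2 \left(-2\right) \left(-6\right)\right)\right) = -5 + \left(-3 + \left(-125 + 300 - 10 + 24\right)\right) = -5 + \left(-3 + 189\right) = -5 + 186 = 181$)
$w - \left(- \frac{1669}{-1126} + \frac{1988}{-1298}\right) = 181 - \left(- \frac{1669}{-1126} + \frac{1988}{-1298}\right) = 181 - \left(\left(-1669\right) \left(- \frac{1}{1126}\right) + 1988 \left(- \frac{1}{1298}\right)\right) = 181 - \left(\frac{1669}{1126} - \frac{994}{649}\right) = 181 - - \frac{36063}{730774} = 181 + \frac{36063}{730774} = \frac{132306157}{730774}$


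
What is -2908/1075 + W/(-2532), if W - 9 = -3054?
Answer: -1363227/907300 ≈ -1.5025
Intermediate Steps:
W = -3045 (W = 9 - 3054 = -3045)
-2908/1075 + W/(-2532) = -2908/1075 - 3045/(-2532) = -2908*1/1075 - 3045*(-1/2532) = -2908/1075 + 1015/844 = -1363227/907300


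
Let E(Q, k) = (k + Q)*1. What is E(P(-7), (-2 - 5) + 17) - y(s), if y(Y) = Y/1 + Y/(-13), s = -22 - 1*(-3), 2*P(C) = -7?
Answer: 625/26 ≈ 24.038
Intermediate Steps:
P(C) = -7/2 (P(C) = (1/2)*(-7) = -7/2)
E(Q, k) = Q + k (E(Q, k) = (Q + k)*1 = Q + k)
s = -19 (s = -22 + 3 = -19)
y(Y) = 12*Y/13 (y(Y) = Y*1 + Y*(-1/13) = Y - Y/13 = 12*Y/13)
E(P(-7), (-2 - 5) + 17) - y(s) = (-7/2 + ((-2 - 5) + 17)) - 12*(-19)/13 = (-7/2 + (-7 + 17)) - 1*(-228/13) = (-7/2 + 10) + 228/13 = 13/2 + 228/13 = 625/26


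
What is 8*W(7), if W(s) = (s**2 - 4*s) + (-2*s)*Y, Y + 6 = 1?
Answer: 728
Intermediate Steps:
Y = -5 (Y = -6 + 1 = -5)
W(s) = s**2 + 6*s (W(s) = (s**2 - 4*s) - 2*s*(-5) = (s**2 - 4*s) + 10*s = s**2 + 6*s)
8*W(7) = 8*(7*(6 + 7)) = 8*(7*13) = 8*91 = 728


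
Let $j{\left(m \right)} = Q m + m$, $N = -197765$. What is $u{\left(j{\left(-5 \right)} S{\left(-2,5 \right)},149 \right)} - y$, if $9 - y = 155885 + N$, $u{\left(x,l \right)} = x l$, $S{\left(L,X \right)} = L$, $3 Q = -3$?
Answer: $-41889$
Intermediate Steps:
$Q = -1$ ($Q = \frac{1}{3} \left(-3\right) = -1$)
$j{\left(m \right)} = 0$ ($j{\left(m \right)} = - m + m = 0$)
$u{\left(x,l \right)} = l x$
$y = 41889$ ($y = 9 - \left(155885 - 197765\right) = 9 - -41880 = 9 + 41880 = 41889$)
$u{\left(j{\left(-5 \right)} S{\left(-2,5 \right)},149 \right)} - y = 149 \cdot 0 \left(-2\right) - 41889 = 149 \cdot 0 - 41889 = 0 - 41889 = -41889$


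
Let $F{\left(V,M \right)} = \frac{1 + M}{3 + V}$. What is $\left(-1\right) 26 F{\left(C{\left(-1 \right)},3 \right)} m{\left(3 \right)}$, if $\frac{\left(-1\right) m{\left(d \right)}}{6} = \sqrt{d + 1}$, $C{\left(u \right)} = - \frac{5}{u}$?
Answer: $156$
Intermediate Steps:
$m{\left(d \right)} = - 6 \sqrt{1 + d}$ ($m{\left(d \right)} = - 6 \sqrt{d + 1} = - 6 \sqrt{1 + d}$)
$F{\left(V,M \right)} = \frac{1 + M}{3 + V}$
$\left(-1\right) 26 F{\left(C{\left(-1 \right)},3 \right)} m{\left(3 \right)} = \left(-1\right) 26 \frac{1 + 3}{3 - \frac{5}{-1}} \left(- 6 \sqrt{1 + 3}\right) = - 26 \frac{1}{3 - -5} \cdot 4 \left(- 6 \sqrt{4}\right) = - 26 \frac{1}{3 + 5} \cdot 4 \left(\left(-6\right) 2\right) = - 26 \cdot \frac{1}{8} \cdot 4 \left(-12\right) = \left(-26\right) \frac{1}{2} \left(-12\right) = \left(-13\right) \left(-12\right) = 156$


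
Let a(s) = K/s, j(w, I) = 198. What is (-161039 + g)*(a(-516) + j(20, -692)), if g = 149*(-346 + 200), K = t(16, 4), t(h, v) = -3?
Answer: -144776307/4 ≈ -3.6194e+7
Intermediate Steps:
K = -3
g = -21754 (g = 149*(-146) = -21754)
a(s) = -3/s
(-161039 + g)*(a(-516) + j(20, -692)) = (-161039 - 21754)*(-3/(-516) + 198) = -182793*(-3*(-1/516) + 198) = -182793*(1/172 + 198) = -182793*34057/172 = -144776307/4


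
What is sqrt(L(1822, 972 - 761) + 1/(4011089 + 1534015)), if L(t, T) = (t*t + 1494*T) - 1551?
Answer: sqrt(6982463537665135161)/1386276 ≈ 1906.1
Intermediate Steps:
L(t, T) = -1551 + t**2 + 1494*T (L(t, T) = (t**2 + 1494*T) - 1551 = -1551 + t**2 + 1494*T)
sqrt(L(1822, 972 - 761) + 1/(4011089 + 1534015)) = sqrt((-1551 + 1822**2 + 1494*(972 - 761)) + 1/(4011089 + 1534015)) = sqrt((-1551 + 3319684 + 1494*211) + 1/5545104) = sqrt((-1551 + 3319684 + 315234) + 1/5545104) = sqrt(3633367 + 1/5545104) = sqrt(20147397885169/5545104) = sqrt(6982463537665135161)/1386276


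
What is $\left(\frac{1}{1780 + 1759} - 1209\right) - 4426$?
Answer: $- \frac{19942264}{3539} \approx -5635.0$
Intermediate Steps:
$\left(\frac{1}{1780 + 1759} - 1209\right) - 4426 = \left(\frac{1}{3539} - 1209\right) - 4426 = - \frac{4278650}{3539} - 4426 = - \frac{19942264}{3539}$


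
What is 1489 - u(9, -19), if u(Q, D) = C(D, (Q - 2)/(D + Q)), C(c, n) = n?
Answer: 14897/10 ≈ 1489.7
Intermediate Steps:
u(Q, D) = (-2 + Q)/(D + Q) (u(Q, D) = (Q - 2)/(D + Q) = (-2 + Q)/(D + Q))
1489 - u(9, -19) = 1489 - (-2 + 9)/(-19 + 9) = 1489 - 7/(-10) = 1489 - (-1)*7/10 = 1489 - 1*(-7/10) = 1489 + 7/10 = 14897/10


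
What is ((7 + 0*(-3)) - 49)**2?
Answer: 1764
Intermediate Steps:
((7 + 0*(-3)) - 49)**2 = ((7 + 0) - 49)**2 = (7 - 49)**2 = (-42)**2 = 1764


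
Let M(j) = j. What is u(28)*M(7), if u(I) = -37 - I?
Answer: -455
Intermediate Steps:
u(28)*M(7) = (-37 - 1*28)*7 = (-37 - 28)*7 = -65*7 = -455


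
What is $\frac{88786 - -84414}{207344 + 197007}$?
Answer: $\frac{173200}{404351} \approx 0.42834$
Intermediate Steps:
$\frac{88786 - -84414}{207344 + 197007} = \frac{88786 + \left(-98 + 84512\right)}{404351} = \left(88786 + 84414\right) \frac{1}{404351} = 173200 \cdot \frac{1}{404351} = \frac{173200}{404351}$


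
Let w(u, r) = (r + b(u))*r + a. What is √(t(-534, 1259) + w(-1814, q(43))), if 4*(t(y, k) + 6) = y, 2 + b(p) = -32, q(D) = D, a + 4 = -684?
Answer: I*√1762/2 ≈ 20.988*I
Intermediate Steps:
a = -688 (a = -4 - 684 = -688)
b(p) = -34 (b(p) = -2 - 32 = -34)
w(u, r) = -688 + r*(-34 + r) (w(u, r) = (r - 34)*r - 688 = (-34 + r)*r - 688 = r*(-34 + r) - 688 = -688 + r*(-34 + r))
t(y, k) = -6 + y/4
√(t(-534, 1259) + w(-1814, q(43))) = √((-6 + (¼)*(-534)) + (-688 + 43² - 34*43)) = √((-6 - 267/2) + (-688 + 1849 - 1462)) = √(-279/2 - 301) = √(-881/2) = I*√1762/2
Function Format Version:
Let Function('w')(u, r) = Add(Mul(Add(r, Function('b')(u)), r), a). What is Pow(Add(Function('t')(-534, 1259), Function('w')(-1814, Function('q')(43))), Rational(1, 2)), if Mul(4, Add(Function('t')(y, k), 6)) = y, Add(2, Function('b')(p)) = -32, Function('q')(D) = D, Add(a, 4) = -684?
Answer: Mul(Rational(1, 2), I, Pow(1762, Rational(1, 2))) ≈ Mul(20.988, I)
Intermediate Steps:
a = -688 (a = Add(-4, -684) = -688)
Function('b')(p) = -34 (Function('b')(p) = Add(-2, -32) = -34)
Function('w')(u, r) = Add(-688, Mul(r, Add(-34, r))) (Function('w')(u, r) = Add(Mul(Add(r, -34), r), -688) = Add(Mul(Add(-34, r), r), -688) = Add(Mul(r, Add(-34, r)), -688) = Add(-688, Mul(r, Add(-34, r))))
Function('t')(y, k) = Add(-6, Mul(Rational(1, 4), y))
Pow(Add(Function('t')(-534, 1259), Function('w')(-1814, Function('q')(43))), Rational(1, 2)) = Pow(Add(Add(-6, Mul(Rational(1, 4), -534)), Add(-688, Pow(43, 2), Mul(-34, 43))), Rational(1, 2)) = Pow(Add(Add(-6, Rational(-267, 2)), Add(-688, 1849, -1462)), Rational(1, 2)) = Pow(Add(Rational(-279, 2), -301), Rational(1, 2)) = Pow(Rational(-881, 2), Rational(1, 2)) = Mul(Rational(1, 2), I, Pow(1762, Rational(1, 2)))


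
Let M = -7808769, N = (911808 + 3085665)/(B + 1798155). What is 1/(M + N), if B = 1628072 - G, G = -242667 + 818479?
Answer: -2850415/22258228291662 ≈ -1.2806e-7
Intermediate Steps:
G = 575812
B = 1052260 (B = 1628072 - 1*575812 = 1628072 - 575812 = 1052260)
N = 3997473/2850415 (N = (911808 + 3085665)/(1052260 + 1798155) = 3997473/2850415 ≈ 1.4024)
1/(M + N) = 1/(-7808769 + 3997473/2850415) = 1/(-22258228291662/2850415) = -2850415/22258228291662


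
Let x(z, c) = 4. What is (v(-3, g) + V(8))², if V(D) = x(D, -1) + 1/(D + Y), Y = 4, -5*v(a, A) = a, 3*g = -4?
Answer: 78961/3600 ≈ 21.934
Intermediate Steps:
g = -4/3 (g = (⅓)*(-4) = -4/3 ≈ -1.3333)
v(a, A) = -a/5
V(D) = 4 + 1/(4 + D) (V(D) = 4 + 1/(D + 4) = 4 + 1/(4 + D))
(v(-3, g) + V(8))² = (-⅕*(-3) + (17 + 4*8)/(4 + 8))² = (⅗ + (17 + 32)/12)² = (⅗ + (1/12)*49)² = (⅗ + 49/12)² = (281/60)² = 78961/3600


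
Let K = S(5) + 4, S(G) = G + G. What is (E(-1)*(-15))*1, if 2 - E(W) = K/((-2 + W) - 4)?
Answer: -60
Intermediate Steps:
S(G) = 2*G
K = 14 (K = 2*5 + 4 = 10 + 4 = 14)
E(W) = 2 - 14/(-6 + W) (E(W) = 2 - 14/((-2 + W) - 4) = 2 - 14/(-6 + W))
(E(-1)*(-15))*1 = ((2*(-13 - 1)/(-6 - 1))*(-15))*1 = ((2*(-14)/(-7))*(-15))*1 = ((2*(-1/7)*(-14))*(-15))*1 = (4*(-15))*1 = -60*1 = -60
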